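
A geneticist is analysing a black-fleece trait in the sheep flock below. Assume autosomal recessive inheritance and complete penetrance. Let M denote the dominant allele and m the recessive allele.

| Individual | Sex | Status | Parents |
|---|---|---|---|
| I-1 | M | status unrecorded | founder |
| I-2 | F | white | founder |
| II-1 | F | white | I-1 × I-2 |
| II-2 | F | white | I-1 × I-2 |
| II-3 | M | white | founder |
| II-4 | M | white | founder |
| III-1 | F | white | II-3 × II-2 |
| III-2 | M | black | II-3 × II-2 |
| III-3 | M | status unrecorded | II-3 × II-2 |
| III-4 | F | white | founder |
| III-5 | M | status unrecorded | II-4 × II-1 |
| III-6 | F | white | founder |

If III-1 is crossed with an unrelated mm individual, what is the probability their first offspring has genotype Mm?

2/3

II-3 is white so carries M and passed m to III-2 (mm), so II-3 is Mm.
II-2 is white so carries M and passed m to III-2 (mm), so II-2 is Mm.
III-1 is a white offspring of II-3 (Mm) × II-2 (Mm), whose cross gives 1/4 MM : 1/2 Mm : 1/4 mm; conditioning on being white, III-1 is MM with probability 1/3, Mm with probability 2/3.
Summing over parental genotype combinations, P(offspring has genotype Mm) = 1/3·1 + 2/3·1/2 = 2/3.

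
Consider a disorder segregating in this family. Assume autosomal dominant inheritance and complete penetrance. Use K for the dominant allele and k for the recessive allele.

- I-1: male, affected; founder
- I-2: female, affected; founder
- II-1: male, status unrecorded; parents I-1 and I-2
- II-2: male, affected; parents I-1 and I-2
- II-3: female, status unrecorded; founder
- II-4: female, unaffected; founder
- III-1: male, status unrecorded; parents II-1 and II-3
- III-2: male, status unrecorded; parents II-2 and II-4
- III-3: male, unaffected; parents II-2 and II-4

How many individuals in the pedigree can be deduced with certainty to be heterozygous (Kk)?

1

Obligate heterozygotes: II-2 is affected so carries K and passed k to III-3 (kk), so II-2 is Kk.
Every other individual is either homozygous by phenotype or has at least one consistent homozygous assignment, so the count is 1.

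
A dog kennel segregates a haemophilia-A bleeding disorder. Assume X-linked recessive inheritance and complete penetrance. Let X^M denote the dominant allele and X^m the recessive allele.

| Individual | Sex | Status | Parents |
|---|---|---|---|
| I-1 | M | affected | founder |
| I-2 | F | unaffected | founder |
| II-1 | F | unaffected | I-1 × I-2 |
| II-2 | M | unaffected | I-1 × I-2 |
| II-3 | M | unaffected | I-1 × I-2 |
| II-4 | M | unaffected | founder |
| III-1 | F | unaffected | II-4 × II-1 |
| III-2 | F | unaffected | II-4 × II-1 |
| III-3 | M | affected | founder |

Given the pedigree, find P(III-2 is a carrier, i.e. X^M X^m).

II-4 is unaffected, so II-4 is X^M Y.
II-1 is unaffected so carries M and received m from I-1 (X^m Y), so II-1 is X^M X^m.
Their cross gives offspring ratios 1/2 X^M X^M : 1/2 X^M X^m. Conditioning on III-2 being unaffected, P(X^M X^m) = 1/2 / 1 = 1/2.

1/2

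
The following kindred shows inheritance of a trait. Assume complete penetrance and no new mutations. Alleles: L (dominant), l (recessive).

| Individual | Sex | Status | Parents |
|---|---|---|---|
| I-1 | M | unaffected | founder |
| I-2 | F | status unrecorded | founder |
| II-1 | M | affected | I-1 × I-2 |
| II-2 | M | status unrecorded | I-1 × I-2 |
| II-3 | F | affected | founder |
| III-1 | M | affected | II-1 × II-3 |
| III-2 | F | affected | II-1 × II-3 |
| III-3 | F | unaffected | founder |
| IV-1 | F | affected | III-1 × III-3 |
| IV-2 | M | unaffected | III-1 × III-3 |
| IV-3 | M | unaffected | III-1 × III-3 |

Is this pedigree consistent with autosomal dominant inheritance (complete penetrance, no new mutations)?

A consistent assignment under autosomal dominant exists: I-1 ll, I-2 LL, II-1 Ll, II-2 Ll, II-3 LL, III-1 Ll, III-2 LL, III-3 ll, IV-1 Ll, IV-2 ll, IV-3 ll.
In this assignment every recorded phenotype matches its genotype and every non-founder's genotype is obtainable from its parents' genotypes, so the pedigree is consistent.

Yes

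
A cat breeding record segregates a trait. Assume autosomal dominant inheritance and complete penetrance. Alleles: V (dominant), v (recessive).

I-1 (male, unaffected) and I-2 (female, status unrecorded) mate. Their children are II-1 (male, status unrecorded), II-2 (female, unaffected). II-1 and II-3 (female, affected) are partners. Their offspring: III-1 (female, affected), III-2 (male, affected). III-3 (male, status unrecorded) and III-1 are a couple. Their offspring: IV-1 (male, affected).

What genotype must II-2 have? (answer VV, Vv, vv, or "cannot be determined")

II-2 is unaffected, so II-2 is vv.

vv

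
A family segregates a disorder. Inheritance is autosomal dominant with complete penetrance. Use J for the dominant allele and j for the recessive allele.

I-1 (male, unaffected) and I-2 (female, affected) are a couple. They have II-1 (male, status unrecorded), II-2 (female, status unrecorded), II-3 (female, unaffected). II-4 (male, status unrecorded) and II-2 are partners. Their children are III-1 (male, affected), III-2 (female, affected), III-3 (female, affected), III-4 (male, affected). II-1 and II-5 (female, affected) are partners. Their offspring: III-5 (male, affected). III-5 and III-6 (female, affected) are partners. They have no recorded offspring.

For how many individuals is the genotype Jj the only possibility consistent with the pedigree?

Obligate heterozygotes: I-2 is affected so carries J and passed j to II-3 (jj), so I-2 is Jj.
Every other individual is either homozygous by phenotype or has at least one consistent homozygous assignment, so the count is 1.

1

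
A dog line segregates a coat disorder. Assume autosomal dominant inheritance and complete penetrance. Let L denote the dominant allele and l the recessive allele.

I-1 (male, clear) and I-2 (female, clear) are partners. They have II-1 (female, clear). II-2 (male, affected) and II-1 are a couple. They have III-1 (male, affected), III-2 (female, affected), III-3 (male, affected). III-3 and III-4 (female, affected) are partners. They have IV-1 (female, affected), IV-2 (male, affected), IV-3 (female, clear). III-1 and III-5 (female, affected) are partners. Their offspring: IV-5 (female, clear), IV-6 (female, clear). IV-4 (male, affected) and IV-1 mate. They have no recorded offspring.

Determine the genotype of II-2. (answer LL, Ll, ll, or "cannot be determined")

II-2's phenotype allows LL or Ll, and no parent or child forces a single allele at both positions; consistent genotype assignments exist with II-2 as LL or Ll.

cannot be determined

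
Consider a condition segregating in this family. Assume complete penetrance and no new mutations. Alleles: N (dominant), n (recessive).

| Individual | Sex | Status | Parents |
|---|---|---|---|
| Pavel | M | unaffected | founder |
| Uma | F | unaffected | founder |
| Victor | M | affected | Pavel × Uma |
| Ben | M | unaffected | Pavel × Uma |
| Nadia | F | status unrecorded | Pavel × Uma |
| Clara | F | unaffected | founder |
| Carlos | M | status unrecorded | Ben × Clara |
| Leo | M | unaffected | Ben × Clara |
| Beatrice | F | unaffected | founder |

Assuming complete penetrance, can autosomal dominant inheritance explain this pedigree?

No

Under autosomal dominant, Victor (affected, male) cannot arise from Pavel (unaffected) × Uma (unaffected).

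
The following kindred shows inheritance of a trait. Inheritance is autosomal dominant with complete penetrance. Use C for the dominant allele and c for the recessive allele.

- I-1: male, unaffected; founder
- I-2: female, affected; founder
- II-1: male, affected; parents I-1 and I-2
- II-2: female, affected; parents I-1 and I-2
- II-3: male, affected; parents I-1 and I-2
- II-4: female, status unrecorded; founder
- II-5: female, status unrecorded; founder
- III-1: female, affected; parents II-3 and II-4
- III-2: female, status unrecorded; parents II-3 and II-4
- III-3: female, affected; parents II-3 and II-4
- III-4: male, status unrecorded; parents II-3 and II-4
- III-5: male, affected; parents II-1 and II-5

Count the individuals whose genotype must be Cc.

Obligate heterozygotes: II-1 is affected so carries C and received c from I-1 (cc), so II-1 is Cc; II-2 is affected so carries C and received c from I-1 (cc), so II-2 is Cc; II-3 is affected so carries C and received c from I-1 (cc), so II-3 is Cc.
Every other individual is either homozygous by phenotype or has at least one consistent homozygous assignment, so the count is 3.

3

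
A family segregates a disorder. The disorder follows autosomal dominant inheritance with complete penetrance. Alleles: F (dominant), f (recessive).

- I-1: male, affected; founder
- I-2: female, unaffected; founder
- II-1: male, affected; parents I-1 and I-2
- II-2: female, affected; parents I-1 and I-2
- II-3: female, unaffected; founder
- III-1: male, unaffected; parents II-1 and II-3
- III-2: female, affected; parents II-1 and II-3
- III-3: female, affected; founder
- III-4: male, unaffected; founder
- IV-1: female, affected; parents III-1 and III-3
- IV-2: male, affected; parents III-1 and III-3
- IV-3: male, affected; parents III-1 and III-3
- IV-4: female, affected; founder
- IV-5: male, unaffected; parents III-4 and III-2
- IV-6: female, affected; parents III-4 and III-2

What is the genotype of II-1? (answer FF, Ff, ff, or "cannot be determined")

From phenotype alone, II-1 is FF or Ff.
II-1 is affected so carries F and received f from I-2 (ff), so II-1 is Ff.

Ff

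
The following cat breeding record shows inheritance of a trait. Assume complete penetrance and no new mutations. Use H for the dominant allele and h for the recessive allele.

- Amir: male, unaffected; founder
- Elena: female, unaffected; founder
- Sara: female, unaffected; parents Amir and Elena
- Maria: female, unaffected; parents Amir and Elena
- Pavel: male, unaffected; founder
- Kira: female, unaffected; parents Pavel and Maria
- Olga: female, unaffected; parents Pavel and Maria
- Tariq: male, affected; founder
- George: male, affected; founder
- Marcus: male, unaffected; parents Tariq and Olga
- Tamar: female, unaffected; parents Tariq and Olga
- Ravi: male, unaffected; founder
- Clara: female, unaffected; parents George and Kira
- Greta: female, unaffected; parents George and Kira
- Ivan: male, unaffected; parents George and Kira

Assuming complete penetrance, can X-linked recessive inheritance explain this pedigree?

Yes

A consistent assignment under X-linked recessive exists: Amir X^H Y, Elena X^H X^H, Sara X^H X^H, Maria X^H X^H, Pavel X^H Y, Kira X^H X^H, Olga X^H X^H, Tariq X^h Y, George X^h Y, Marcus X^H Y, Tamar X^H X^h, Ravi X^H Y, Clara X^H X^h, Greta X^H X^h, Ivan X^H Y.
In this assignment every recorded phenotype matches its genotype and every non-founder's genotype is obtainable from its parents' genotypes, so the pedigree is consistent.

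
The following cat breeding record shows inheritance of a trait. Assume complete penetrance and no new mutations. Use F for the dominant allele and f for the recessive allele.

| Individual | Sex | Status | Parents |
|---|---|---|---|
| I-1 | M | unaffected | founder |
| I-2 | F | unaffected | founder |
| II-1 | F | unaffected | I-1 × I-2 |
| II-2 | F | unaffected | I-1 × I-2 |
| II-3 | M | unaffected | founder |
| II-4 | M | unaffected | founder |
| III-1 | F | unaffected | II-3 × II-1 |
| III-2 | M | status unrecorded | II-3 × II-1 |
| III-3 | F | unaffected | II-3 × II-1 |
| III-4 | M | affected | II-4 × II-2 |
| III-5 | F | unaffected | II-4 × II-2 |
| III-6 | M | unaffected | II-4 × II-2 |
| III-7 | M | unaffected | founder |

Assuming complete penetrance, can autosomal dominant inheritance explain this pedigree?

No

Under autosomal dominant, III-4 (affected, male) cannot arise from II-4 (unaffected) × II-2 (unaffected).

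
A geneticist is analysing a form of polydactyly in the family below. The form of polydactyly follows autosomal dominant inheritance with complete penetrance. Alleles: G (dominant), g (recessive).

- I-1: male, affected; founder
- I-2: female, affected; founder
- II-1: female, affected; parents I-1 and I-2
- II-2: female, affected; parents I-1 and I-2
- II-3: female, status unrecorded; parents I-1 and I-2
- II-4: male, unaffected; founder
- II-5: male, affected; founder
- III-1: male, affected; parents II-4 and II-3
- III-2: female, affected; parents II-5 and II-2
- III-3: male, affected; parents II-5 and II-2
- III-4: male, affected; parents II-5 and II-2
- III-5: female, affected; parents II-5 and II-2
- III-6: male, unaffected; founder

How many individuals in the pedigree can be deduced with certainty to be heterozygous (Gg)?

Obligate heterozygotes: III-1 is affected so carries G and received g from II-4 (gg), so III-1 is Gg.
Every other individual is either homozygous by phenotype or has at least one consistent homozygous assignment, so the count is 1.

1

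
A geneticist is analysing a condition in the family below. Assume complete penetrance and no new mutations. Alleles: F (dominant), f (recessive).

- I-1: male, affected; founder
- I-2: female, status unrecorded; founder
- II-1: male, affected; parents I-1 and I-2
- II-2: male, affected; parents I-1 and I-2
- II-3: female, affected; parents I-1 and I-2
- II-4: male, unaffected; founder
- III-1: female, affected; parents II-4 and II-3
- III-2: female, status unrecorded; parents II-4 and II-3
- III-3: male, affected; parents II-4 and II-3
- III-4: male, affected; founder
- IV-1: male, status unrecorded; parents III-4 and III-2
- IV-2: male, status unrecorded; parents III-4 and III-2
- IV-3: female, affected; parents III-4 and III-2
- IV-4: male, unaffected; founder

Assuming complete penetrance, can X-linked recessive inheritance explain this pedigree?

No

Under X-linked recessive, III-1 (affected, female) cannot arise from II-4 (unaffected) × II-3 (affected).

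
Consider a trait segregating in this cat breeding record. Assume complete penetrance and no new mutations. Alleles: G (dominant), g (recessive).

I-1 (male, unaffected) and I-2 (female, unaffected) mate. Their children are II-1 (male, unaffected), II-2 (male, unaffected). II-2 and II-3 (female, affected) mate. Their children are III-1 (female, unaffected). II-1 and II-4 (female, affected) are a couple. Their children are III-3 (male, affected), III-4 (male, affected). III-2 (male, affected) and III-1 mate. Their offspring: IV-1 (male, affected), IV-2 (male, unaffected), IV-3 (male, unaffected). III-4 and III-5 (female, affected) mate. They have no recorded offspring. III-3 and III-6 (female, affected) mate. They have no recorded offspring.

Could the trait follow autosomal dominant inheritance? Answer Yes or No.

A consistent assignment under autosomal dominant exists: I-1 gg, I-2 gg, II-1 gg, II-2 gg, II-3 Gg, II-4 GG, III-1 gg, III-2 Gg, III-3 Gg, III-4 Gg, III-5 GG, III-6 GG, IV-1 Gg, IV-2 gg, IV-3 gg.
In this assignment every recorded phenotype matches its genotype and every non-founder's genotype is obtainable from its parents' genotypes, so the pedigree is consistent.

Yes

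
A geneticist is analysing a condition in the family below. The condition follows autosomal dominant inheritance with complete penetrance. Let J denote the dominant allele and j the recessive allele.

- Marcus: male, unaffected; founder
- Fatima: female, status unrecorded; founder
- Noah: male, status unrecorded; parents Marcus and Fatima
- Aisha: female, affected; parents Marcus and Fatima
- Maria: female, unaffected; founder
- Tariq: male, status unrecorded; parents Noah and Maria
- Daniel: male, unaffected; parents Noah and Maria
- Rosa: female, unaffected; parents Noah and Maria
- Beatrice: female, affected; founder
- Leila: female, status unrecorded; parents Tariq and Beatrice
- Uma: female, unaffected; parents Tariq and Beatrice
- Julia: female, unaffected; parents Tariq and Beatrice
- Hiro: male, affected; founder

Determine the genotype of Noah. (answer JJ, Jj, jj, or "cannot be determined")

cannot be determined

Noah's phenotype is unrecorded, and no parent or child forces a single allele at both positions; consistent genotype assignments exist with Noah as Jj or jj.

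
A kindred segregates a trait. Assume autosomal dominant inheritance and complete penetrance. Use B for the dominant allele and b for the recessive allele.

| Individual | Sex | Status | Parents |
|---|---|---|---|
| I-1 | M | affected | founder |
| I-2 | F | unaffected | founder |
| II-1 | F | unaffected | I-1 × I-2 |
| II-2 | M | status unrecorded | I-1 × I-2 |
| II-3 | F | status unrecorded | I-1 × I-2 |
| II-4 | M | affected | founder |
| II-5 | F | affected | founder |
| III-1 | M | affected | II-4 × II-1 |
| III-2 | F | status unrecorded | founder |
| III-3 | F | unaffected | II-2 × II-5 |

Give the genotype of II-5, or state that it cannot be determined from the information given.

From phenotype alone, II-5 is BB or Bb.
II-5 is affected so carries B and passed b to III-3 (bb), so II-5 is Bb.

Bb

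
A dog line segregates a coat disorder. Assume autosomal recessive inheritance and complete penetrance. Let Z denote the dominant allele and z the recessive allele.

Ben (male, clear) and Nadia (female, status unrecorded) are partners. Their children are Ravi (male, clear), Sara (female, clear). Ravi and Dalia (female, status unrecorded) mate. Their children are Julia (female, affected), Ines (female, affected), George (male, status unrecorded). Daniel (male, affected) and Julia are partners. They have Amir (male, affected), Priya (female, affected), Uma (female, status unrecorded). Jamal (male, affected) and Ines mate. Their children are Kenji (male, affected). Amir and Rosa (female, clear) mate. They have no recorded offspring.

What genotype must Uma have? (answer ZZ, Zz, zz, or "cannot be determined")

From phenotype alone, Uma is ZZ or Zz or zz.
Uma received z from Daniel (zz) and received z from Julia (zz), so Uma is zz.

zz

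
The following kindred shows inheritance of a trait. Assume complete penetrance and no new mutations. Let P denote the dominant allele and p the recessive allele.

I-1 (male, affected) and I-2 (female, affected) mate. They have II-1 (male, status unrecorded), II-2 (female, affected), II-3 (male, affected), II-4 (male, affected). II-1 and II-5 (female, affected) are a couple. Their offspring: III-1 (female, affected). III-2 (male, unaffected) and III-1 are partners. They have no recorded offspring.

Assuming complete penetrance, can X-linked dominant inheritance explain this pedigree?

A consistent assignment under X-linked dominant exists: I-1 X^P Y, I-2 X^P X^P, II-1 X^P Y, II-2 X^P X^P, II-3 X^P Y, II-4 X^P Y, II-5 X^P X^P, III-1 X^P X^P, III-2 X^p Y.
In this assignment every recorded phenotype matches its genotype and every non-founder's genotype is obtainable from its parents' genotypes, so the pedigree is consistent.

Yes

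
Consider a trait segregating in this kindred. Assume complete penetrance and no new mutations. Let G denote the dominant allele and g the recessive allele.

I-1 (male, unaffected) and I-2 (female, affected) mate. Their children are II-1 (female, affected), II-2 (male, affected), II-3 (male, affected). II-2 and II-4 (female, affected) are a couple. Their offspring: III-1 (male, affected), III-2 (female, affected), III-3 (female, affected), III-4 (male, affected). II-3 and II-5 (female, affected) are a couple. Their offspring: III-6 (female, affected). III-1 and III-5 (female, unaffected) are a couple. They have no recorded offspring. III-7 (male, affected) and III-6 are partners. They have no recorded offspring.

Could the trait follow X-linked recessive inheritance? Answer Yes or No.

Under X-linked recessive, II-1 (affected, female) cannot arise from I-1 (unaffected) × I-2 (affected).

No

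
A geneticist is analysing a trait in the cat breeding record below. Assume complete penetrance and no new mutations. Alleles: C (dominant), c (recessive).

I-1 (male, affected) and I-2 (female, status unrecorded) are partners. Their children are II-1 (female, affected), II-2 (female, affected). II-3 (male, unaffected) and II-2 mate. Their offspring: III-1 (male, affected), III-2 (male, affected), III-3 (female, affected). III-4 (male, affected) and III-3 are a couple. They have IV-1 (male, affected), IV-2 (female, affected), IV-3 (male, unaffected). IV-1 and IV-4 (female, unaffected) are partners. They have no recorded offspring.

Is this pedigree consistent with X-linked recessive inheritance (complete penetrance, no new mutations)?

No

Under X-linked recessive, III-3 (affected, female) cannot arise from II-3 (unaffected) × II-2 (affected).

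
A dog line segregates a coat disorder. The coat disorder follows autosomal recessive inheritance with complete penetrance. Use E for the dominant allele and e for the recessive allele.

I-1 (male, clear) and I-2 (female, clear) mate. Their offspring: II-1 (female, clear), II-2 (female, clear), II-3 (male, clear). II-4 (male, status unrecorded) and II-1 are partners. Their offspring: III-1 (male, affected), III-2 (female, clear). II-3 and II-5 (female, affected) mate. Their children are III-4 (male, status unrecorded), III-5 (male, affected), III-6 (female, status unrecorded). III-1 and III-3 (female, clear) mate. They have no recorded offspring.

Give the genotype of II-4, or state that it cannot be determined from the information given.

II-4's phenotype is unrecorded, and no parent or child forces a single allele at both positions; consistent genotype assignments exist with II-4 as Ee or ee.

cannot be determined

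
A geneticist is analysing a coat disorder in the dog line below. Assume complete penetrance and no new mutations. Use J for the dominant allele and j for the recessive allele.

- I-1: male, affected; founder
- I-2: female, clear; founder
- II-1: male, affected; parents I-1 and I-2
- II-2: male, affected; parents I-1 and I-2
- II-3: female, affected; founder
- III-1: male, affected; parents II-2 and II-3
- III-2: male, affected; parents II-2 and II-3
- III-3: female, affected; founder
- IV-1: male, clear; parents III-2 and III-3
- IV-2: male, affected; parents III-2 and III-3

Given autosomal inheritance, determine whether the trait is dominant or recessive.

dominant

III-2 and III-3 are both affected yet have a clear child IV-1. Under a recessive model two affected parents are homozygous and every child would be affected, so the trait cannot be recessive.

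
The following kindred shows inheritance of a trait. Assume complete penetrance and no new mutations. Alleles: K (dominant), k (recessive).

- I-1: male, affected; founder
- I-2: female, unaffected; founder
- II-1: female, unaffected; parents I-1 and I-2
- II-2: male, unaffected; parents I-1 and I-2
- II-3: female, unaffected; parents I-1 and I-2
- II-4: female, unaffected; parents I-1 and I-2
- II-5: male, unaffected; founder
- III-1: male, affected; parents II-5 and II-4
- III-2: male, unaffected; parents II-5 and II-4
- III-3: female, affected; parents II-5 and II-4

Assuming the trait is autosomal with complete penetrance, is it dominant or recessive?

II-5 and II-4 are both unaffected yet have an affected child III-1. Under dominance, an affected child requires at least one affected parent, so the trait cannot be dominant.

recessive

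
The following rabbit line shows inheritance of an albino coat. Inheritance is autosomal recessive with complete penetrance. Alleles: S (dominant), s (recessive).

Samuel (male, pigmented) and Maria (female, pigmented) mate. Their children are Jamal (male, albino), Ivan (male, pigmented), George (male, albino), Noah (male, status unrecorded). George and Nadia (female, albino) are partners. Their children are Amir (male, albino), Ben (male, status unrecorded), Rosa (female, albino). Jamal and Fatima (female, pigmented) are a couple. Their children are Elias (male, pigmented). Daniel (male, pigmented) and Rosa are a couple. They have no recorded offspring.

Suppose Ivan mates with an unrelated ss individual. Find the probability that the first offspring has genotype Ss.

Samuel is pigmented so carries S and passed s to Jamal (ss), so Samuel is Ss.
Maria is pigmented so carries S and passed s to Jamal (ss), so Maria is Ss.
Ivan is a pigmented offspring of Samuel (Ss) × Maria (Ss), whose cross gives 1/4 SS : 1/2 Ss : 1/4 ss; conditioning on being pigmented, Ivan is SS with probability 1/3, Ss with probability 2/3.
Summing over parental genotype combinations, P(offspring has genotype Ss) = 1/3·1 + 2/3·1/2 = 2/3.

2/3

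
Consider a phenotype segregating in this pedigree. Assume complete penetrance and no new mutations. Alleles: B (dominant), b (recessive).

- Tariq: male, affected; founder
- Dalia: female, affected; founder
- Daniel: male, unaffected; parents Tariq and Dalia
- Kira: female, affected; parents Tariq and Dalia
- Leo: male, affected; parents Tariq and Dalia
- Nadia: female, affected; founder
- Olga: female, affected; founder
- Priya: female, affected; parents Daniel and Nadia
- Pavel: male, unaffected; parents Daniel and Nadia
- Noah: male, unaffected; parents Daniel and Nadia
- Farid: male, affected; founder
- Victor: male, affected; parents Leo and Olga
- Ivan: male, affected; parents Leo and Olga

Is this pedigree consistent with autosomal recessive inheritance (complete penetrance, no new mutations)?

Under autosomal recessive, Daniel (unaffected, male) cannot arise from Tariq (affected) × Dalia (affected).

No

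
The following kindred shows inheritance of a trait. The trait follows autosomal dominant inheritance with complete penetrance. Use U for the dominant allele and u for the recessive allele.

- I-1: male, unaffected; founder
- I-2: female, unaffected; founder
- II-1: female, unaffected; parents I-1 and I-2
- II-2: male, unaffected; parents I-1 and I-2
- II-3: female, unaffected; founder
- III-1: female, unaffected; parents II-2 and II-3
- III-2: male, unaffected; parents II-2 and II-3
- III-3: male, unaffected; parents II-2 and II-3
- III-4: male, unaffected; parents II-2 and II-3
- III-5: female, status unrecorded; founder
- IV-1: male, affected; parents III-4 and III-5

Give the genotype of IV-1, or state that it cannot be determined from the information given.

From phenotype alone, IV-1 is UU or Uu.
IV-1 is affected so carries U and received u from III-4 (uu), so IV-1 is Uu.

Uu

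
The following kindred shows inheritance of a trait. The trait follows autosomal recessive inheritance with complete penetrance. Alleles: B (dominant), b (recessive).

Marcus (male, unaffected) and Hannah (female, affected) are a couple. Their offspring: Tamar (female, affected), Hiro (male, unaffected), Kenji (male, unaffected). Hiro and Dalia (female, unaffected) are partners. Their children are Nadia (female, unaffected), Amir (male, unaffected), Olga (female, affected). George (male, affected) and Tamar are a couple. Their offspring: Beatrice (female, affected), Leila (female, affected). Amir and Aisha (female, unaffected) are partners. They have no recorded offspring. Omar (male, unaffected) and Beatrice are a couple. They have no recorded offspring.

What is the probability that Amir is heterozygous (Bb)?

Hiro is unaffected so carries B and received b from Hannah (bb), so Hiro is Bb.
Dalia is unaffected so carries B and passed b to Olga (bb), so Dalia is Bb.
Their cross gives offspring ratios 1/4 BB : 1/2 Bb : 1/4 bb. Conditioning on Amir being unaffected, P(Bb) = 1/2 / 3/4 = 2/3.

2/3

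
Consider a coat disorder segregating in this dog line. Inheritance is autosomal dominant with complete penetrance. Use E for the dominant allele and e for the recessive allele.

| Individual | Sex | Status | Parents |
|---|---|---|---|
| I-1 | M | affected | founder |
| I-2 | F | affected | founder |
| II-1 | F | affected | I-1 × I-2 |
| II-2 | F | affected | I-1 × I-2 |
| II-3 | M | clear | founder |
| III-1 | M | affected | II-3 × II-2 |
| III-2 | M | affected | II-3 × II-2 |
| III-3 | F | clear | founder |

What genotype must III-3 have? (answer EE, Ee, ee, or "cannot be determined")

ee

III-3 is clear, so III-3 is ee.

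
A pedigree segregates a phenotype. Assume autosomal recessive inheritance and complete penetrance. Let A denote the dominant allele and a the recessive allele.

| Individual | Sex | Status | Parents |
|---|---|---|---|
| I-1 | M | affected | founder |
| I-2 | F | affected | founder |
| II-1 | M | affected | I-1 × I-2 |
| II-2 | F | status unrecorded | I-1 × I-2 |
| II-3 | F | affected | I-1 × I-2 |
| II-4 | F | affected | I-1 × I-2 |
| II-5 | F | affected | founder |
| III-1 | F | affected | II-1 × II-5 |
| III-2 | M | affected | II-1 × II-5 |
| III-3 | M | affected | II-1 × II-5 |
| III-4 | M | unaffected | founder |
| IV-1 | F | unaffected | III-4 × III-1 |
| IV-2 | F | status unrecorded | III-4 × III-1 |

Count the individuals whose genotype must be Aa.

1

Obligate heterozygotes: IV-1 is unaffected so carries A and received a from III-1 (aa), so IV-1 is Aa.
Every other individual is either homozygous by phenotype or has at least one consistent homozygous assignment, so the count is 1.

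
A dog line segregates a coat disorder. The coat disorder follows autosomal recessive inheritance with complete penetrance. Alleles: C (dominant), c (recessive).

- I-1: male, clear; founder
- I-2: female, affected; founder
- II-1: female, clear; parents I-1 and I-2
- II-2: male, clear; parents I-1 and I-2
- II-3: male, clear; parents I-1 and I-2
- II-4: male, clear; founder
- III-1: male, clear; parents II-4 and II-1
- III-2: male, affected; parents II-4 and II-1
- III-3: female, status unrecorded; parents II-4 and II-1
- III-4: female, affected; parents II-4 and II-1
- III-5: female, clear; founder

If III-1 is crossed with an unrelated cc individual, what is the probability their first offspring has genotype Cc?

2/3

II-4 is clear so carries C and passed c to III-2 (cc), so II-4 is Cc.
II-1 is clear so carries C and received c from I-2 (cc), so II-1 is Cc.
III-1 is a clear offspring of II-4 (Cc) × II-1 (Cc), whose cross gives 1/4 CC : 1/2 Cc : 1/4 cc; conditioning on being clear, III-1 is CC with probability 1/3, Cc with probability 2/3.
Summing over parental genotype combinations, P(offspring has genotype Cc) = 1/3·1 + 2/3·1/2 = 2/3.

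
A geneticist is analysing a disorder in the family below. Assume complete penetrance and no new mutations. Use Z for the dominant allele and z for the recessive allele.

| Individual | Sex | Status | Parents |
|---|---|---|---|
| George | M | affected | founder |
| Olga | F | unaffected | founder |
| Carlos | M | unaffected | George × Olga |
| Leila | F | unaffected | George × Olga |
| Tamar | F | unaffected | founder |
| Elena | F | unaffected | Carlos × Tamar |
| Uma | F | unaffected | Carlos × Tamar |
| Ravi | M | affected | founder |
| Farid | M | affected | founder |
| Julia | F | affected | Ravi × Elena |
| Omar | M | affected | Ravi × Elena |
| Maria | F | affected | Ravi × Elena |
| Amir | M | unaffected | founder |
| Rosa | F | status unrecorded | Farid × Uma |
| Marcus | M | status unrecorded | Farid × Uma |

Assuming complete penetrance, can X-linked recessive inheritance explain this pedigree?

Yes

A consistent assignment under X-linked recessive exists: George X^z Y, Olga X^Z X^Z, Carlos X^Z Y, Leila X^Z X^z, Tamar X^Z X^z, Elena X^Z X^z, Uma X^Z X^Z, Ravi X^z Y, Farid X^z Y, Julia X^z X^z, Omar X^z Y, Maria X^z X^z, Amir X^Z Y, Rosa X^Z X^z, Marcus X^Z Y.
In this assignment every recorded phenotype matches its genotype and every non-founder's genotype is obtainable from its parents' genotypes, so the pedigree is consistent.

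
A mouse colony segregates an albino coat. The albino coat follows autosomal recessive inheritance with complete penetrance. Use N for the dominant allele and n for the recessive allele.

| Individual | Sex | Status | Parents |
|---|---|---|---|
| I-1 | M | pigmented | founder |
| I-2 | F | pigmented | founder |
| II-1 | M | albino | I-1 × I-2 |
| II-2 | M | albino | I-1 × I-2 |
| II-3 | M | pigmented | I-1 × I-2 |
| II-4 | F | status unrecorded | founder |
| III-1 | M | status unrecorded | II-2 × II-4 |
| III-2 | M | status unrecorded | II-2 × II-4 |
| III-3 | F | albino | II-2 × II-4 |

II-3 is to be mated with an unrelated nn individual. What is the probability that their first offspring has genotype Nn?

I-1 is pigmented so carries N and passed n to II-1 (nn), so I-1 is Nn.
I-2 is pigmented so carries N and passed n to II-1 (nn), so I-2 is Nn.
II-3 is a pigmented offspring of I-1 (Nn) × I-2 (Nn), whose cross gives 1/4 NN : 1/2 Nn : 1/4 nn; conditioning on being pigmented, II-3 is NN with probability 1/3, Nn with probability 2/3.
Summing over parental genotype combinations, P(offspring has genotype Nn) = 1/3·1 + 2/3·1/2 = 2/3.

2/3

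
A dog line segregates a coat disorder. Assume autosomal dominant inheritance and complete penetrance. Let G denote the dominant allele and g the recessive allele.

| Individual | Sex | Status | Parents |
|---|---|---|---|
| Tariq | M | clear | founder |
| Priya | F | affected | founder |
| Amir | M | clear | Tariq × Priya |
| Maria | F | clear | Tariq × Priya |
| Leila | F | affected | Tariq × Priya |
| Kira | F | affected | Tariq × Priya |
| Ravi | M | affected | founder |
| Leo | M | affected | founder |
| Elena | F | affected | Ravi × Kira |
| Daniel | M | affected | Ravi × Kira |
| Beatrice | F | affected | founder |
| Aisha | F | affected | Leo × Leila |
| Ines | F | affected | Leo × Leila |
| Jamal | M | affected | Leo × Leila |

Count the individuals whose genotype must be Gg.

Obligate heterozygotes: Priya is affected so carries G and passed g to Amir (gg), so Priya is Gg; Leila is affected so carries G and received g from Tariq (gg), so Leila is Gg; Kira is affected so carries G and received g from Tariq (gg), so Kira is Gg.
Every other individual is either homozygous by phenotype or has at least one consistent homozygous assignment, so the count is 3.

3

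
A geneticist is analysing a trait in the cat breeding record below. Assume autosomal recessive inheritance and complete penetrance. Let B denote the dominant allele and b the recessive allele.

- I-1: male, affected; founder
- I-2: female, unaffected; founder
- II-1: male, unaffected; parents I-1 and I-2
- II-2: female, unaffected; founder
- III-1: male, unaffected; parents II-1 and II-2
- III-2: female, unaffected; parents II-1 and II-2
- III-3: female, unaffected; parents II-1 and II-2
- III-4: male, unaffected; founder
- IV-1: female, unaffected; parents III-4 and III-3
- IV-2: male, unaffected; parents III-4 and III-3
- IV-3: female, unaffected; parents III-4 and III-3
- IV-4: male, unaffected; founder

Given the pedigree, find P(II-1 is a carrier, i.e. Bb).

1

II-1 is unaffected so carries B and received b from I-1 (bb), so II-1 is Bb, giving P(Bb) = 1.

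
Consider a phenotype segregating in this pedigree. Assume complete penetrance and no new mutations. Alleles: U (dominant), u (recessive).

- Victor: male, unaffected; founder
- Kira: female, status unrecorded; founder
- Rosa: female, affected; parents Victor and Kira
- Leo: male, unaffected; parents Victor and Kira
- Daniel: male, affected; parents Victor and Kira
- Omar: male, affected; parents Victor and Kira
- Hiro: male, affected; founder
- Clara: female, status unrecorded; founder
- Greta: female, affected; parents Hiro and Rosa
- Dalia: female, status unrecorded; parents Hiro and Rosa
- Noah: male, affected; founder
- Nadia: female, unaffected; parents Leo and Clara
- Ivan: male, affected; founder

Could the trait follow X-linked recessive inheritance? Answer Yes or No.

Under X-linked recessive, Rosa (affected, female) cannot arise from Victor (unaffected) × Kira (unrecorded).

No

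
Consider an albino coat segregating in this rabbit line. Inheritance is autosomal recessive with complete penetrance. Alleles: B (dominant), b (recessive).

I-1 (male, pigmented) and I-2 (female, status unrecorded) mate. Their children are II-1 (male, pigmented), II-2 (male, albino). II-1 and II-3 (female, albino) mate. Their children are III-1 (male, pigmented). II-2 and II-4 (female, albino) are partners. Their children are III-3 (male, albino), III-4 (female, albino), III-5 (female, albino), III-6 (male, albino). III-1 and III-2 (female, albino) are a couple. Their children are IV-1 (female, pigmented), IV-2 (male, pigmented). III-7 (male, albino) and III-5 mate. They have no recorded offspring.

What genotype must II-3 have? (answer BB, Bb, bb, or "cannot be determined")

II-3 is albino, so II-3 is bb.

bb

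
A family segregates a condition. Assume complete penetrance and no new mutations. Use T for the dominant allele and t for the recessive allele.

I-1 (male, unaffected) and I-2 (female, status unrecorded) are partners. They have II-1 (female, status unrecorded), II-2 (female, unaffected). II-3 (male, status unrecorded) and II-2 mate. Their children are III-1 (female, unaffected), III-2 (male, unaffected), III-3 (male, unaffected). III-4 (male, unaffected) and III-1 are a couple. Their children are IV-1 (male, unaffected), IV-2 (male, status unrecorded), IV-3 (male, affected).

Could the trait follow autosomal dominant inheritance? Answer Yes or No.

Under autosomal dominant, IV-3 (affected, male) cannot arise from III-4 (unaffected) × III-1 (unaffected).

No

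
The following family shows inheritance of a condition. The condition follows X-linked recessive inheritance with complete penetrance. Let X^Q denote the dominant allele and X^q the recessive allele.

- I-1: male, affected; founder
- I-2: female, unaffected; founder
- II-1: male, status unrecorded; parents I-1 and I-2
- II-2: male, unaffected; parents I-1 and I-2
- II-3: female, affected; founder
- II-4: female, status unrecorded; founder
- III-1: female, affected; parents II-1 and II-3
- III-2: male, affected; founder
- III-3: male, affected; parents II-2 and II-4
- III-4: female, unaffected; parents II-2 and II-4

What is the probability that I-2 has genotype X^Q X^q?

I-2 is unaffected so carries Q and passed q to II-1 (X^q Y), so I-2 is X^Q X^q, giving P(X^Q X^q) = 1.

1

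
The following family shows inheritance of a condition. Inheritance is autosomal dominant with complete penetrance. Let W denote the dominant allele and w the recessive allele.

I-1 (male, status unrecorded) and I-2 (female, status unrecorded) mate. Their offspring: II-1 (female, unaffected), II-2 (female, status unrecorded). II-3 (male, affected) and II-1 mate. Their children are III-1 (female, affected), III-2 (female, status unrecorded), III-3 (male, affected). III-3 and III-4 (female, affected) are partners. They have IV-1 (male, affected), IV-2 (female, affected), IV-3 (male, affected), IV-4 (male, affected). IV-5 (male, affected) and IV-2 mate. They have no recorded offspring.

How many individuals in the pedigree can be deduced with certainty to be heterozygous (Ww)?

2

Obligate heterozygotes: III-1 is affected so carries W and received w from II-1 (ww), so III-1 is Ww; III-3 is affected so carries W and received w from II-1 (ww), so III-3 is Ww.
Every other individual is either homozygous by phenotype or has at least one consistent homozygous assignment, so the count is 2.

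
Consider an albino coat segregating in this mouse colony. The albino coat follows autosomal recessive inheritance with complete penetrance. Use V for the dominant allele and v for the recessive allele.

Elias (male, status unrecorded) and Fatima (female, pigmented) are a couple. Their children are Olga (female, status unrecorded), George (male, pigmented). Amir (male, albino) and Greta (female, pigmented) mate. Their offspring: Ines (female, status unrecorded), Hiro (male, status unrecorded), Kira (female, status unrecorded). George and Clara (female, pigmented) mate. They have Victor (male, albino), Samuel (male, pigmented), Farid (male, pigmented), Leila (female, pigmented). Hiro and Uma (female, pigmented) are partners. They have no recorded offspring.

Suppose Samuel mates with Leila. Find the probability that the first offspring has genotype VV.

George is pigmented so carries V and passed v to Victor (vv), so George is Vv.
Clara is pigmented so carries V and passed v to Victor (vv), so Clara is Vv.
Samuel is a pigmented offspring of George (Vv) × Clara (Vv), whose cross gives 1/4 VV : 1/2 Vv : 1/4 vv; conditioning on being pigmented, Samuel is VV with probability 1/3, Vv with probability 2/3.
Leila is a pigmented offspring of George (Vv) × Clara (Vv), whose cross gives 1/4 VV : 1/2 Vv : 1/4 vv; conditioning on being pigmented, Leila is VV with probability 1/3, Vv with probability 2/3.
Summing over parental genotype combinations, P(offspring has genotype VV) = 1/9·1 + 2/9·1/2 + 2/9·1/2 + 4/9·1/4 = 4/9.

4/9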